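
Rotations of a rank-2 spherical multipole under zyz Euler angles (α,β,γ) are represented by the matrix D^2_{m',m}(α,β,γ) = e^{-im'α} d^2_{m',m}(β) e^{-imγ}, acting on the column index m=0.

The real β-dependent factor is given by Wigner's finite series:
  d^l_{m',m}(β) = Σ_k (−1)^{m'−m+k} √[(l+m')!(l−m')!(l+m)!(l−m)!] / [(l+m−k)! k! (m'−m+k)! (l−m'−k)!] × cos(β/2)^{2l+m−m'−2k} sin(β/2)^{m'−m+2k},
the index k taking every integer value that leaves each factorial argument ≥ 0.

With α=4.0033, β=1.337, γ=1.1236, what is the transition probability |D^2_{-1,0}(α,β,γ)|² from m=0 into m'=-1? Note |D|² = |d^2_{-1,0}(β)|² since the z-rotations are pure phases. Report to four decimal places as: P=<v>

P=0.0762

First d^2_{-1,0}(β=1.337), then the phase factors e^{-i(-1)α} and e^{-i(0)γ}:
Half-angle: c=0.784752, s=0.619810. N=√(1·6·2·2)=4.898979
The bounds max(0,m−m')=1 and min(l+m,l−m')=2 give 2 terms
  k=1: (−1)^0·4.8990/(2)·0.7848^3·0.6198^1 = +0.733722
  k=2: (−1)^1·4.8990/(2)·0.7848^1·0.6198^3 = -0.457702
d^2_{-1,0}(1.337) = +0.733722 -0.457702 = +0.276020
|D^2_{-1,0}|² = |d^2_{-1,0}(β)|² = (+0.276020)² = 0.076187 (the z-rotation phases have unit modulus)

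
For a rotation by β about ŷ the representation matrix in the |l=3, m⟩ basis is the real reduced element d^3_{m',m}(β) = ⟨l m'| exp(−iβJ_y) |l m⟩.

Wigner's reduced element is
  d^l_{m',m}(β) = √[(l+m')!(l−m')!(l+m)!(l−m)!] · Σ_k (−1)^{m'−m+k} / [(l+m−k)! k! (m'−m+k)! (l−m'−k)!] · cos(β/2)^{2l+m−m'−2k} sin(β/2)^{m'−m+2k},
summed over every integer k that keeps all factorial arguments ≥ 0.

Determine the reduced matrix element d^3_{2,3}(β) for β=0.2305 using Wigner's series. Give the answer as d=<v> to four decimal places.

d=0.2725

d^3_{2,3}(β=0.2305) via Wigner's sum:
With c≡cos(β/2)=0.993366 and s≡sin(β/2)=0.114995, N=[120·1·720·1]^{1/2}=293.938769
The bounds max(0,m−m')=1 and min(l+m,l−m')=1 give 1 term
  k=1: (−1)^0·293.9388/(120)·0.9934^5·0.1150^1 = +0.272459
d^3_{2,3}(0.2305) = +0.272459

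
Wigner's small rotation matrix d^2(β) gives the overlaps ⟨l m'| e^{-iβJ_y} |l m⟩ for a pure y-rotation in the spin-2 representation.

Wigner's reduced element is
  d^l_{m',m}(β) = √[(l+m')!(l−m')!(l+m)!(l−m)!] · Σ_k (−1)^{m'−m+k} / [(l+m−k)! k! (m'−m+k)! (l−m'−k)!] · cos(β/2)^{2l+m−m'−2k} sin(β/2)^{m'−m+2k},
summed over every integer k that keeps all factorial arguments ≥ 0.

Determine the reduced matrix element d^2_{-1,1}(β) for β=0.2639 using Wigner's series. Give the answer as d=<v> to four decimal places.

d^2_{-1,1}(β=0.2639) via Wigner's sum:
c=cos(0.2639/2)=0.991307, s=sin(0.2639/2)=0.131567; N=√[1·6·6·1]=6.000000
k∈{2,3} keeps every argument non-negative
  k=2: (−1)^0·6.0000/(2)·0.9913^2·0.1316^2 = +0.051031
  k=3: (−1)^1·6.0000/(6)·0.9913^0·0.1316^4 = -0.000300
d^2_{-1,1}(0.2639) = +0.051031 -0.000300 = +0.050731

d=0.0507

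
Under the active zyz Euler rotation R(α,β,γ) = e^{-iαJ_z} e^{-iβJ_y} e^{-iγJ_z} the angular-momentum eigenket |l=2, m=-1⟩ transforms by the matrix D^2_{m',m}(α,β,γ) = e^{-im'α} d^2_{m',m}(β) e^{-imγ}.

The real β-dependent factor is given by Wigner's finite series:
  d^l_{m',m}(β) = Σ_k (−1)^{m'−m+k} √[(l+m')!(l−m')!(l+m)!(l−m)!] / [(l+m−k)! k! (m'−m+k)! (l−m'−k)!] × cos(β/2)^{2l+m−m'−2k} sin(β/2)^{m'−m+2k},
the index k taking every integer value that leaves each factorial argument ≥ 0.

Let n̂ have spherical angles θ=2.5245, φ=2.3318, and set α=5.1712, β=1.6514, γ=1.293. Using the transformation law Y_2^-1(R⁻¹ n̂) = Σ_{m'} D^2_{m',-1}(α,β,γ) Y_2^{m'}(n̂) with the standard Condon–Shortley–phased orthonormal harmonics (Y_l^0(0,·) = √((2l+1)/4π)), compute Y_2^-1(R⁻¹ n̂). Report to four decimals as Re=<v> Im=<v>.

Re=-0.0260 Im=-0.3266

Need the full column D^2_{m',-1} for m'=−2..2 at α=5.1712, β=1.6514, γ=1.293.
cos(β/2)=0.678043, sin(β/2)=0.735023
d^2_{-2,-1}: single k=1 term ⇒ +0.458249;  D = +0.273600-0.367607i
d^2_{-1,-1}: k∈[0..1] ⇒ +0.211363 -0.745138 = -0.533775;  D = -0.525054-0.096094i
d^2_{0,-1}: k∈[0..1] ⇒ -0.561238 +0.659530 = +0.098292;  D = +0.026955+0.094524i
d^2_{1,-1}: k∈[0..1] ⇒ +0.745138 -0.291879 = +0.453259;  D = -0.335752+0.304490i
d^2_{2,-1}: single k=0 term ⇒ -0.538504;  D = +0.501008+0.197429i
Y_2^{m'}(θ=2.5245,φ=2.3318) and Σ D·Y over m':
  (+0.2736-0.3676i)·(-0.0063+0.1292i)  (-0.5251-0.0961i)·(+0.2514+0.2640i)  (+0.0270+0.0945i)·(+0.3140+0.0000i)  (-0.3358+0.3045i)·(-0.2514+0.2640i)  (+0.5010+0.1974i)·(-0.0063-0.1292i)
Y_2^-1(R⁻¹ n̂) = -0.026045-0.326624i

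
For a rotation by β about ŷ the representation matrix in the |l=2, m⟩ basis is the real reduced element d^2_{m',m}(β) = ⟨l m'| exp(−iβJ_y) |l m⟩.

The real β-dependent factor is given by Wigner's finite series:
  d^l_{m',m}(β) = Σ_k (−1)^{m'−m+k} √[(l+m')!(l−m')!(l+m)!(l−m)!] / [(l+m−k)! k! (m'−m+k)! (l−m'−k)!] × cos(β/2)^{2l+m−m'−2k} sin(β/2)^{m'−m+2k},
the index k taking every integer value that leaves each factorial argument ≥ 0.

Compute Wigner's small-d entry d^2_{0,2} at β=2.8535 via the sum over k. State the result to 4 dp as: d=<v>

d^2_{0,2}(β=2.8535) via Wigner's sum:
Half-angle: c=0.143549, s=0.989643. N=√(2·2·24·1)=9.797959
k: max(0,(2)−(0))=2 … min(2+(2),2−(0))=2
  k=2: (−1)^0·9.7980/(4)·0.1435^2·0.9896^2 = +0.049435
d^2_{0,2}(2.8535) = +0.049435

d=0.0494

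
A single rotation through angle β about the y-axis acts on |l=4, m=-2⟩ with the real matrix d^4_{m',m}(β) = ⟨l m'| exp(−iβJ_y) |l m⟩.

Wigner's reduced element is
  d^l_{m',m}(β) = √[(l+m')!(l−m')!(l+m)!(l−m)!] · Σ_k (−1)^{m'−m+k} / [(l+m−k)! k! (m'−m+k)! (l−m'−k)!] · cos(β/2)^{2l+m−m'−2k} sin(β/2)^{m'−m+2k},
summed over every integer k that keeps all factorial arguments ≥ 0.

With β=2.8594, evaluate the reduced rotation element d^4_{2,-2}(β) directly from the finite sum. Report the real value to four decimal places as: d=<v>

d^4_{2,-2}(β=2.8594) via Wigner's sum:
With c≡cos(β/2)=0.140629 and s≡sin(β/2)=0.990062, N=[720·2·2·720]^{1/2}=1440.000000
Admissible k: 0..2 (factorial args all ≥0)
  k=0: (−1)^4·1440.0000/(96)·0.1406^4·0.9901^4 = +0.005637
  k=1: (−1)^5·1440.0000/(120)·0.1406^2·0.9901^6 = -0.223514
  k=2: (−1)^6·1440.0000/(1440)·0.1406^0·0.9901^8 = +0.923210
d^4_{2,-2}(2.8594) = +0.005637 -0.223514 +0.923210 = +0.705333

d=0.7053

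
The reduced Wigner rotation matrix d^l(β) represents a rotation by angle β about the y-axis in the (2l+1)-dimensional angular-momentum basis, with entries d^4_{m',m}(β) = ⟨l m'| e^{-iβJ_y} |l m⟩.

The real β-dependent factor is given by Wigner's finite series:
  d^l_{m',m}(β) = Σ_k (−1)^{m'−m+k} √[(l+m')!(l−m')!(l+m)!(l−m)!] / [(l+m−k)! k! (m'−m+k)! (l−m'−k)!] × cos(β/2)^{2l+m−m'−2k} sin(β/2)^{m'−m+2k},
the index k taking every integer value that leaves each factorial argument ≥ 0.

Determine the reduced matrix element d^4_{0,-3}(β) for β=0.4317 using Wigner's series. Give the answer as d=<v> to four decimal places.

d^4_{0,-3}(β=0.4317) via Wigner's sum:
Half-angle: c=0.976795, s=0.214178. N=√(24·24·1·5040)=1703.830978
Admissible k: 0..1 (factorial args all ≥0)
  k=0: (−1)^3·1703.8310/(144)·0.9768^5·0.2142^3 = -0.103372
  k=1: (−1)^4·1703.8310/(144)·0.9768^3·0.2142^5 = +0.004970
d^4_{0,-3}(0.4317) = -0.103372 +0.004970 = -0.098402

d=-0.0984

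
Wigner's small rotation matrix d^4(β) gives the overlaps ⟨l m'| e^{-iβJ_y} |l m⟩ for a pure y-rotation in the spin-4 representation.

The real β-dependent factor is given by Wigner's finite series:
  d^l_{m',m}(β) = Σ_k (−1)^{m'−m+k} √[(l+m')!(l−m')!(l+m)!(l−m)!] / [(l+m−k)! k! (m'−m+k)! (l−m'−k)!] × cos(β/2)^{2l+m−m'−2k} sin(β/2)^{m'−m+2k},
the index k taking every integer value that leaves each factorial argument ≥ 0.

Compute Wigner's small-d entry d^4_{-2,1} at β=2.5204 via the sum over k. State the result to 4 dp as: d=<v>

d^4_{-2,1}(β=2.5204) via Wigner's sum:
With c≡cos(β/2)=0.305626 and s≡sin(β/2)=0.952151, N=[2·720·120·6]^{1/2}=1018.233765
k: max(0,(1)−(-2))=3 … min(4+(1),4−(-2))=5
  k=3: (−1)^0·1018.2338/(72)·0.3056^5·0.9522^3 = +0.032553
  k=4: (−1)^1·1018.2338/(48)·0.3056^3·0.9522^5 = -0.473925
  k=5: (−1)^2·1018.2338/(240)·0.3056^1·0.9522^7 = +0.919961
d^4_{-2,1}(2.5204) = +0.032553 -0.473925 +0.919961 = +0.478589

d=0.4786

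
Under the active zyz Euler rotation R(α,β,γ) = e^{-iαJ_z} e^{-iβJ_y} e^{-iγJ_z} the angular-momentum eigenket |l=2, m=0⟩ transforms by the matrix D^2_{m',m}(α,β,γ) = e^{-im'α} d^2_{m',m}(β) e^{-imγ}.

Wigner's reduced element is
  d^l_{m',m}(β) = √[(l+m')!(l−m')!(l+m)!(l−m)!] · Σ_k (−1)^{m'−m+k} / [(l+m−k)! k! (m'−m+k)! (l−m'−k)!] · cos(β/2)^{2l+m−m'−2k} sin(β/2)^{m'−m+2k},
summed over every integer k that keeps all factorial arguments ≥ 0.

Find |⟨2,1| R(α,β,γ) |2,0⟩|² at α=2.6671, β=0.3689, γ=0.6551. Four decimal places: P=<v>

P=0.1697

First d^2_{1,0}(β=0.3689), then the phase factors e^{-i(1)α} and e^{-i(0)γ}:
Half-angle: c=0.983037, s=0.183406. N=√(6·1·2·2)=4.898979
k: max(0,(0)−(1))=0 … min(2+(0),2−(1))=1
  k=0: (−1)^1·4.8990/(2)·0.9830^3·0.1834^1 = -0.426775
  k=1: (−1)^2·4.8990/(2)·0.9830^1·0.1834^3 = +0.014855
d^2_{1,0}(0.3689) = -0.426775 +0.014855 = -0.411919
|D^2_{1,0}|² = |d^2_{1,0}(β)|² = (-0.411919)² = 0.169678 (the z-rotation phases have unit modulus)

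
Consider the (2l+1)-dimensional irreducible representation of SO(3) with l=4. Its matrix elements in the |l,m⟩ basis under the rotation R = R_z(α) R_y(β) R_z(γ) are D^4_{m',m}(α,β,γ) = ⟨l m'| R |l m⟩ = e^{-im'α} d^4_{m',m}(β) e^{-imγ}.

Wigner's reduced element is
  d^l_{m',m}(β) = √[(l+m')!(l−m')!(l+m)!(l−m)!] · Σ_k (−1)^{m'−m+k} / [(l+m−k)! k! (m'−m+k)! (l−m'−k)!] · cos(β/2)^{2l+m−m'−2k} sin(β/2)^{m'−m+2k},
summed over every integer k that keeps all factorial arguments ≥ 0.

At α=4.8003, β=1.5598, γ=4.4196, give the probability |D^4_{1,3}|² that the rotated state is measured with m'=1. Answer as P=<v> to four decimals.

P=0.1022

Split into d^4_{1,3}(β=1.5598) × two z-phases.
c=cos(1.5598/2)=0.710984, s=sin(1.5598/2)=0.703208; N=√[120·6·5040·1]=1904.940944
k: max(0,(3)−(1))=2 … min(4+(3),4−(1))=3
  k=2: (−1)^0·1904.9409/(240)·0.7110^6·0.7032^2 = +0.506987
  k=3: (−1)^1·1904.9409/(144)·0.7110^4·0.7032^4 = -0.826597
d^4_{1,3}(1.5598) = +0.506987 -0.826597 = -0.319610
|D^4_{1,3}|² = |d^4_{1,3}(β)|² = (-0.319610)² = 0.102151 (the z-rotation phases have unit modulus)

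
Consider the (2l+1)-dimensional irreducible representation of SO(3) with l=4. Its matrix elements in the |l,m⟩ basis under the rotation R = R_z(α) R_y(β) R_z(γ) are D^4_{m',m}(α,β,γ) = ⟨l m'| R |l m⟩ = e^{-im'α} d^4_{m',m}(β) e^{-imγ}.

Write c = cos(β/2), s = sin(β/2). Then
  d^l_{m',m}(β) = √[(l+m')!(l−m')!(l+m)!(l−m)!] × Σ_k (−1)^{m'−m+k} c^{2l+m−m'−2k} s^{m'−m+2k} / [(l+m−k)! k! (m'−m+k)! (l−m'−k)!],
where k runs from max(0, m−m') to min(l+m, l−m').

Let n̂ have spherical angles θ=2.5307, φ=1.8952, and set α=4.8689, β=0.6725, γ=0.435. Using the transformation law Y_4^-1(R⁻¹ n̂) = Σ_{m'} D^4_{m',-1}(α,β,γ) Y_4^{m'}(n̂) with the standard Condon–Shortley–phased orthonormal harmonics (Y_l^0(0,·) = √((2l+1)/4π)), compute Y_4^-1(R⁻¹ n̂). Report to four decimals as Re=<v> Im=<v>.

Re=-0.0388 Im=-0.2119

Need the full column D^4_{m',-1} for m'=−4..4 at α=4.8689, β=0.6725, γ=0.435.
cos(β/2)=0.943999, sin(β/2)=0.329949
d^4_{-4,-1}: single k=3 term ⇒ +0.201508;  D = +0.098328+0.175890i
d^4_{-3,-1}: k∈[2..3] ⇒ +0.611495 -0.124507 = +0.486988;  D = -0.382839+0.300984i
d^4_{-2,-1}: k∈[1..3] ⇒ +0.935154 -0.571222 +0.046523 = +0.410454;  D = -0.300878-0.279187i
d^4_{-1,-1}: k∈[0..3] ⇒ +0.630625 -1.155618 +0.282355 -0.011498 = -0.254136;  D = -0.141710+0.210958i
d^4_{0,-1}: k∈[0..3] ⇒ -0.985739 +0.722545 -0.088271 +0.001797 = -0.349667;  D = -0.317102-0.147353i
d^4_{1,-1}: k∈[0..3] ⇒ +0.770412 -0.282355 +0.017247 -0.000140 = +0.505163;  D = -0.138871+0.485700i
d^4_{2,-1}: k∈[0..2] ⇒ -0.380815 +0.069784 -0.001705 = -0.312736;  D = +0.310412+0.038052i
d^4_{3,-1}: k∈[0..1] ⇒ +0.124507 -0.009126 = +0.115381;  D = -0.003984-0.115312i
d^4_{4,-1}: single k=0 term ⇒ -0.024618;  D = -0.024170+0.004674i
Y_4^{m'}(θ=2.5307,φ=1.8952) and Σ D·Y over m':
  (+0.0983+0.1759i)·(+0.0129-0.0461i)  (-0.3828+0.3010i)·(-0.1600-0.1089i)  (-0.3009-0.2792i)·(-0.3242+0.2459i)  (-0.1417+0.2110i)·(+0.1202+0.3575i)  (-0.3171-0.1474i)·(-0.1451+0.0000i)  (-0.1389+0.4857i)·(-0.1202+0.3575i)  (+0.3104+0.0381i)·(-0.3242-0.2459i)  (-0.0040-0.1153i)·(+0.1600-0.1089i)  (-0.0242+0.0047i)·(+0.0129+0.0461i)
Y_4^-1(R⁻¹ n̂) = -0.038811-0.211867i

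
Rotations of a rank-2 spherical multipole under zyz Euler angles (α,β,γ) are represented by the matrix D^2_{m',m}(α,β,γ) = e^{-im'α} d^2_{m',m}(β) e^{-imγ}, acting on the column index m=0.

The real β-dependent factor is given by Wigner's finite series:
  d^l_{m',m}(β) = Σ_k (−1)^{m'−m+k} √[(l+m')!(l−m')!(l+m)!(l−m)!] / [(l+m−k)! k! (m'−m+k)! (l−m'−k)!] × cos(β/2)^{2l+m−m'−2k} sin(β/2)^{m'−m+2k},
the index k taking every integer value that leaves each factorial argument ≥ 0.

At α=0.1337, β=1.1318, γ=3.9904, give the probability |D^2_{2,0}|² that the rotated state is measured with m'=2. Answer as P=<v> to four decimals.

First d^2_{2,0}(β=1.1318), then the phase factors e^{-i(2)α} and e^{-i(0)γ}:
Half-angle: c=0.844106, s=0.536176. N=√(24·1·2·2)=9.797959
Admissible k: 0..0 (factorial args all ≥0)
  k=0: (−1)^2·9.7980/(4)·0.8441^2·0.5362^2 = +0.501746
d^2_{2,0}(1.1318) = +0.501746
|D^2_{2,0}|² = |d^2_{2,0}(β)|² = (+0.501746)² = 0.251749 (the z-rotation phases have unit modulus)

P=0.2517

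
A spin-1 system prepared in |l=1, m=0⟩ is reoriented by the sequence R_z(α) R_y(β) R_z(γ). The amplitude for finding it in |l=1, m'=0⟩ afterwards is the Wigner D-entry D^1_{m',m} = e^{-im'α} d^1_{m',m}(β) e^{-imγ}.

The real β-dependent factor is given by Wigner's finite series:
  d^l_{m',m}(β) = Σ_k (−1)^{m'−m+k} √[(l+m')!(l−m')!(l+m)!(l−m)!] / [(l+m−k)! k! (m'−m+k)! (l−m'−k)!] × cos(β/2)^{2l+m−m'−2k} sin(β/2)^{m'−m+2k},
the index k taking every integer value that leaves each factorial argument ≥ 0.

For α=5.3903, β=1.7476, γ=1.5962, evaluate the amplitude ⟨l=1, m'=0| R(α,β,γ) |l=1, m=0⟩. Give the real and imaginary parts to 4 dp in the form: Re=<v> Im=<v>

Re=-0.1759 Im=0.0000

Split into d^1_{0,0}(β=1.7476) × two z-phases.
Half-angle: c=0.641917, s=0.766774. N=√(1·1·1·1)=1.000000
Admissible k: 0..1 (factorial args all ≥0)
  k=0: (−1)^0·1.0000/(1)·0.6419^2·0.7668^0 = +0.412058
  k=1: (−1)^1·1.0000/(1)·0.6419^0·0.7668^2 = -0.587942
d^1_{0,0}(1.7476) = +0.412058 -0.587942 = -0.175884
Phases: e^{-i·(0)·5.3903}=+1.000000+0.000000i, e^{-i·(0)·1.5962}=+1.000000+0.000000i ⇒ D=-0.175884+0.000000i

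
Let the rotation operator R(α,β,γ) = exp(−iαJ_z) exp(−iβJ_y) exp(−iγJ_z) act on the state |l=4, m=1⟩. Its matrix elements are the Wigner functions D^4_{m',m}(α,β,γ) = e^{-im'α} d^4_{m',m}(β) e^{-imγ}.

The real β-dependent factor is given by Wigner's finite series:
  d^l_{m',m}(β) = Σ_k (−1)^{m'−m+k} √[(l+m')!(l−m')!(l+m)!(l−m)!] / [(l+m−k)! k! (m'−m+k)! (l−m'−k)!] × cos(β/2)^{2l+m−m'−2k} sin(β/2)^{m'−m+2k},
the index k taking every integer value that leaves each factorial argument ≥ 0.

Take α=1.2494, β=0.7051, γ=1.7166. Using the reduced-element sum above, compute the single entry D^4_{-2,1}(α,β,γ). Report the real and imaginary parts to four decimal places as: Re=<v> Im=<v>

Split into d^4_{-2,1}(β=0.7051) × two z-phases.
c=cos(0.7051/2)=0.938495, s=sin(0.7051/2)=0.345292; N=√[2·720·120·6]=1018.233765
k: max(0,(1)−(-2))=3 … min(4+(1),4−(-2))=5
  k=3: (−1)^0·1018.2338/(72)·0.9385^5·0.3453^3 = +0.423873
  k=4: (−1)^1·1018.2338/(48)·0.9385^3·0.3453^5 = -0.086067
  k=5: (−1)^2·1018.2338/(240)·0.9385^1·0.3453^7 = +0.002330
d^4_{-2,1}(0.7051) = +0.423873 -0.086067 +0.002330 = +0.340136
D = (-0.800425+0.599433i)·(+0.340136)·(-0.145288-0.989389i) = +0.241280+0.239742i

Re=0.2413 Im=0.2397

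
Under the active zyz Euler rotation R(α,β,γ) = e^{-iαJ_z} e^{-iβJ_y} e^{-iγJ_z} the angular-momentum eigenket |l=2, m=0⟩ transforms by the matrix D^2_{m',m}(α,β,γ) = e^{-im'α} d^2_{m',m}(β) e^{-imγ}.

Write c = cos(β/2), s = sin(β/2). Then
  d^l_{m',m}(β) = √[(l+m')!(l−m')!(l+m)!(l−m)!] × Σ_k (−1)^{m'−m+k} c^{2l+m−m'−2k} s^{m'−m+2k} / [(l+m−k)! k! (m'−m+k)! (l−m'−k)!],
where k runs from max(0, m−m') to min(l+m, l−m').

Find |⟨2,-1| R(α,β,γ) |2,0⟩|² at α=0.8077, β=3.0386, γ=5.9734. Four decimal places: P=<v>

P=0.0157

First d^2_{-1,0}(β=3.0386), then the phase factors e^{-i(-1)α} and e^{-i(0)γ}:
Half-angle: c=0.051474, s=0.998674. N=√(1·6·2·2)=4.898979
Admissible k: 1..2 (factorial args all ≥0)
  k=1: (−1)^0·4.8990/(2)·0.0515^3·0.9987^1 = +0.000334
  k=2: (−1)^1·4.8990/(2)·0.0515^1·0.9987^3 = -0.125583
d^2_{-1,0}(3.0386) = +0.000334 -0.125583 = -0.125250
|D^2_{-1,0}|² = |d^2_{-1,0}(β)|² = (-0.125250)² = 0.015687 (the z-rotation phases have unit modulus)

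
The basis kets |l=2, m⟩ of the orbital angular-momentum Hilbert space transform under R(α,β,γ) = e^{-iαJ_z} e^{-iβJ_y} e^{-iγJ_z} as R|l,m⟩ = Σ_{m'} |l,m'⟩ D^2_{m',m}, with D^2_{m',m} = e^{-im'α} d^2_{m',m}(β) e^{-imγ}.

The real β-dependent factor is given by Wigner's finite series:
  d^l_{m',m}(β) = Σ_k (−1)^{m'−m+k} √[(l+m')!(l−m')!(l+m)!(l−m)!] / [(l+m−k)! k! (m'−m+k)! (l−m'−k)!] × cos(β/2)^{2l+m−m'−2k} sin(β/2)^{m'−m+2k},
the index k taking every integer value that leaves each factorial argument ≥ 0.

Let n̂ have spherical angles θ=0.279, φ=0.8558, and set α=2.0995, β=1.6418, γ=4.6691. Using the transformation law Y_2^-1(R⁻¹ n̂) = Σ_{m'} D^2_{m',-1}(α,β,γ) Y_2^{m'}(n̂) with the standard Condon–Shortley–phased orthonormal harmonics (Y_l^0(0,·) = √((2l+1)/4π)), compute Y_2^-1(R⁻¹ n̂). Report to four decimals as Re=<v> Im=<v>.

Need the full column D^2_{m',-1} for m'=−2..2 at α=2.0995, β=1.6418, γ=4.6691.
cos(β/2)=0.681563, sin(β/2)=0.731760
d^2_{-2,-1}: single k=1 term ⇒ +0.463358;  D = -0.393398+0.244824i
d^2_{-1,-1}: k∈[0..1] ⇒ +0.215786 -0.746225 = -0.530439;  D = -0.469163-0.247490i
d^2_{0,-1}: k∈[0..1] ⇒ -0.567495 +0.654164 = +0.086669;  D = -0.003751-0.086588i
d^2_{1,-1}: k∈[0..1] ⇒ +0.746225 -0.286730 = +0.459495;  D = -0.386354+0.248729i
d^2_{2,-1}: single k=0 term ⇒ -0.534123;  D = -0.476183-0.241945i
Y_2^{m'}(θ=0.279,φ=0.8558) and Σ D·Y over m':
  (-0.3934+0.2448i)·(-0.0041-0.0290i)  (-0.4692-0.2475i)·(+0.1341-0.1544i)  (-0.0038-0.0866i)·(+0.5590+0.0000i)  (-0.3864+0.2487i)·(-0.1341-0.1544i)  (-0.4762-0.2419i)·(-0.0041+0.0290i)
Y_2^-1(R⁻¹ n̂) = +0.004685+0.014768i

Re=0.0047 Im=0.0148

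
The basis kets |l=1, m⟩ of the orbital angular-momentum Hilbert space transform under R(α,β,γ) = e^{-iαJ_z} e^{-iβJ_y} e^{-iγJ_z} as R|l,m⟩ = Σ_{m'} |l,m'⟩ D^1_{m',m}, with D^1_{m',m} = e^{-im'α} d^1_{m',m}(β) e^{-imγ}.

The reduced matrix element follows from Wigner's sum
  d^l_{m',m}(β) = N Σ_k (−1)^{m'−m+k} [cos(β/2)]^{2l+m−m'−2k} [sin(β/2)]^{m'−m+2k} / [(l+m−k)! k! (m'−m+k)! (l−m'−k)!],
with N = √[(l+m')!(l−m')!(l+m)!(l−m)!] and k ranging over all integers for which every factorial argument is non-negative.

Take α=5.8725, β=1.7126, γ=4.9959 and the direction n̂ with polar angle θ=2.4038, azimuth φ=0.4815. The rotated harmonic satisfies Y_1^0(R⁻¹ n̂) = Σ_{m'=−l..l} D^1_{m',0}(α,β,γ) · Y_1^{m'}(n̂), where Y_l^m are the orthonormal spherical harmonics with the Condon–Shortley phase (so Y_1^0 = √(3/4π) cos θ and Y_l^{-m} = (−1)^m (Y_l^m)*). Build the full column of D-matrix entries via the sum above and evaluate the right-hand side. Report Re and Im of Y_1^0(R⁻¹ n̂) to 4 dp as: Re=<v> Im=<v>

Need the full column D^1_{m',0} for m'=−1..1 at α=5.8725, β=1.7126, γ=4.9959.
cos(β/2)=0.655237, sin(β/2)=0.755423
d^1_{-1,0}: single k=1 term ⇒ +0.700009;  D = +0.641802-0.279470i
d^1_{0,0}: k∈[0..1] ⇒ +0.429336 -0.570664 = -0.141329;  D = -0.141329+0.000000i
d^1_{1,0}: single k=0 term ⇒ -0.700009;  D = -0.641802-0.279470i
Y_1^{m'}(θ=2.4038,φ=0.4815) and Σ D·Y over m':
  (+0.6418-0.2795i)·(+0.2060-0.1076i)  (-0.1413+0.0000i)·(-0.3615+0.0000i)  (-0.6418-0.2795i)·(-0.2060-0.1076i)
Y_1^0(R⁻¹ n̂) = +0.255331+0.000000i

Re=0.2553 Im=0.0000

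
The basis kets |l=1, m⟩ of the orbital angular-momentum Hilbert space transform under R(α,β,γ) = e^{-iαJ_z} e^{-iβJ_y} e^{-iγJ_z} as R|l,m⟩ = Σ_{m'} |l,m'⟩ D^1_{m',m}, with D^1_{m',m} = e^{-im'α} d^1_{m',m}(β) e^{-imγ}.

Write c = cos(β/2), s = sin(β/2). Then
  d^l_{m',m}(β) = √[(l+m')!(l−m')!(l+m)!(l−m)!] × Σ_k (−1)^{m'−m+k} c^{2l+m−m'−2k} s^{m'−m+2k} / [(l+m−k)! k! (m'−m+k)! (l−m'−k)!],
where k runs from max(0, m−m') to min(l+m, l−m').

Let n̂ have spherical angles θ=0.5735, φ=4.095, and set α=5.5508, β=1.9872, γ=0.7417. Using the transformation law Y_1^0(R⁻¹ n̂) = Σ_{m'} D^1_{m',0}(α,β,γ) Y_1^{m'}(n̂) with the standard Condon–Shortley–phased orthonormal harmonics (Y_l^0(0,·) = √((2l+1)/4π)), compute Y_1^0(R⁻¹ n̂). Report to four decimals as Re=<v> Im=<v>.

Re=-0.1382 Im=0.0000

Need the full column D^1_{m',0} for m'=−1..1 at α=5.5508, β=1.9872, γ=0.7417.
cos(β/2)=0.545677, sin(β/2)=0.837996
d^1_{-1,0}: single k=1 term ⇒ +0.646684;  D = +0.480862-0.432402i
d^1_{0,0}: k∈[0..1] ⇒ +0.297763 -0.702237 = -0.404474;  D = -0.404474+0.000000i
d^1_{1,0}: single k=0 term ⇒ -0.646684;  D = -0.480862-0.432402i
Y_1^{m'}(θ=0.5735,φ=4.095) and Σ D·Y over m':
  (+0.4809-0.4324i)·(-0.1085+0.1529i)  (-0.4045+0.0000i)·(+0.4104+0.0000i)  (-0.4809-0.4324i)·(+0.1085+0.1529i)
Y_1^0(R⁻¹ n̂) = -0.138189+0.000000i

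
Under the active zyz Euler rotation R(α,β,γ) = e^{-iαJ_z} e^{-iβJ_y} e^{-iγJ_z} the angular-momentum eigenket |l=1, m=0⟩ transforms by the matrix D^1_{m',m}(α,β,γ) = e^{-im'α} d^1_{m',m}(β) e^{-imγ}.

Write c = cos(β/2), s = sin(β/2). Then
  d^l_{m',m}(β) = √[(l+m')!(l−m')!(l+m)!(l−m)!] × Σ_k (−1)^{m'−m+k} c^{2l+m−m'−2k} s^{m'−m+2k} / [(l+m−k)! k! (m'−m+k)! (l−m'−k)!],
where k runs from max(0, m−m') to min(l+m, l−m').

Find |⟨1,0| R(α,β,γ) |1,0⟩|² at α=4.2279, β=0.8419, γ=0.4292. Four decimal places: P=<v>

Split into d^1_{0,0}(β=0.8419) × two z-phases.
With c≡cos(β/2)=0.912701 and s≡sin(β/2)=0.408628, N=[1·1·1·1]^{1/2}=1.000000
k∈{0,1} keeps every argument non-negative
  k=0: (−1)^0·1.0000/(1)·0.9127^2·0.4086^0 = +0.833023
  k=1: (−1)^1·1.0000/(1)·0.9127^0·0.4086^2 = -0.166977
d^1_{0,0}(0.8419) = +0.833023 -0.166977 = +0.666047
|D^1_{0,0}|² = |d^1_{0,0}(β)|² = (+0.666047)² = 0.443618 (the z-rotation phases have unit modulus)

P=0.4436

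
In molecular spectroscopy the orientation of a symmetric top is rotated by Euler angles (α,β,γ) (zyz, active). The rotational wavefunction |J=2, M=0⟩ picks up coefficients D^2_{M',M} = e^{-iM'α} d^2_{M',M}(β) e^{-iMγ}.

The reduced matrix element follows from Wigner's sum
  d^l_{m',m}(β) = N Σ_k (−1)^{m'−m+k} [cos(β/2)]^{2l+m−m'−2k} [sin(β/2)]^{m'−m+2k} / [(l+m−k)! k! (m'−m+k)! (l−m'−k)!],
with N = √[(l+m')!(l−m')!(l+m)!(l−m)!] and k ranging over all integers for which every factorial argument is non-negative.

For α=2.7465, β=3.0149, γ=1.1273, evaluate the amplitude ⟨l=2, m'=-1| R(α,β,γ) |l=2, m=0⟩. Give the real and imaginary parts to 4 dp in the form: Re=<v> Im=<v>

Re=0.1417 Im=-0.0591

D^2_{-1,0}(2.7465,3.0149,1.1273) = e^{-i·-1·2.7465}·d^2_{-1,0}(3.0149)·e^{-i·0·1.1273}. Compute d first:
c=cos(3.0149/2)=0.063304, s=sin(3.0149/2)=0.997994; N=√[1·6·2·2]=4.898979
k: max(0,(0)−(-1))=1 … min(2+(0),2−(-1))=2
  k=1: (−1)^0·4.8990/(2)·0.0633^3·0.9980^1 = +0.000620
  k=2: (−1)^1·4.8990/(2)·0.0633^1·0.9980^3 = -0.154131
d^2_{-1,0}(3.0149) = +0.000620 -0.154131 = -0.153511
Attach z-rotation phases: D = e^{-i(-1)(2.7465)}·(-0.153511)·e^{-i(0)(1.1273)} = +0.141685-0.059085i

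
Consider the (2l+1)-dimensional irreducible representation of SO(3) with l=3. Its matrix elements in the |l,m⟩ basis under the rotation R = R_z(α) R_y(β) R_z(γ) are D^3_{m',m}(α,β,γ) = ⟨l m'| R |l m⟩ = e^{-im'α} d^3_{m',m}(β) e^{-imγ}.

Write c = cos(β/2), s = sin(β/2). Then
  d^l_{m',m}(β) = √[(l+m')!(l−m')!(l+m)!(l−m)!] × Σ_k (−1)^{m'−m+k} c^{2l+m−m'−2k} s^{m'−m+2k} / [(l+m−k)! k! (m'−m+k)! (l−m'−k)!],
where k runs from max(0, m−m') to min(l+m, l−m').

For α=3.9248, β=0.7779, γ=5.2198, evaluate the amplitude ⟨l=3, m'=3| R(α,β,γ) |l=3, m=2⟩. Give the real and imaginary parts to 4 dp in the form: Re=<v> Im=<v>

Split into d^3_{3,2}(β=0.7779) × two z-phases.
Half-angle: c=0.925308, s=0.379217. N=√(720·1·120·1)=293.938769
k∈{0} keeps every argument non-negative
  k=0: (−1)^1·293.9388/(120)·0.9253^5·0.3792^1 = -0.630078
d^3_{3,2}(0.7779) = -0.630078
D = (+0.702444+0.711739i)·(-0.630078)·(-0.527771+0.849387i) = +0.614497-0.139254i

Re=0.6145 Im=-0.1393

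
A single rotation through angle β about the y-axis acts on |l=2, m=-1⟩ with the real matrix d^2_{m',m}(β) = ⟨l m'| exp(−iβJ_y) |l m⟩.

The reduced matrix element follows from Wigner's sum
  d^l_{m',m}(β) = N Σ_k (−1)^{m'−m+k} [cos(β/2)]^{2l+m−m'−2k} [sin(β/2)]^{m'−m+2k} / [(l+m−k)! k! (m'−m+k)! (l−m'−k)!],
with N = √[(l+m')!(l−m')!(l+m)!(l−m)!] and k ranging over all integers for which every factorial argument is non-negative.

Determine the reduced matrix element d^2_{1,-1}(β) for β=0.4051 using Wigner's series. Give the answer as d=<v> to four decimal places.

d^2_{1,-1}(β=0.4051) via Wigner's sum:
Half-angle: c=0.979557, s=0.201168. N=√(6·1·1·6)=6.000000
The bounds max(0,m−m')=0 and min(l+m,l−m')=1 give 2 terms
  k=0: (−1)^2·6.0000/(2)·0.9796^2·0.2012^2 = +0.116492
  k=1: (−1)^3·6.0000/(6)·0.9796^0·0.2012^4 = -0.001638
d^2_{1,-1}(0.4051) = +0.116492 -0.001638 = +0.114855

d=0.1149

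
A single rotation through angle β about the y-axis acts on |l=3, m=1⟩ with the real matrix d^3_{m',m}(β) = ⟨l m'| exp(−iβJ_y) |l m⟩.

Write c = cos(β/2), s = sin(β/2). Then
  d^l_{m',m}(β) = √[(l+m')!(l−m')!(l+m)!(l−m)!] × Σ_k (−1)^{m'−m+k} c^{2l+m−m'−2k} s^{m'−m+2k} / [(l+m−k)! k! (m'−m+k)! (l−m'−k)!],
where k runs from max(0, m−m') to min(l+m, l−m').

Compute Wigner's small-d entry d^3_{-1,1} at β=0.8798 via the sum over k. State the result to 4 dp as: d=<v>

d^3_{-1,1}(β=0.8798) via Wigner's sum:
Half-angle: c=0.904794, s=0.425849. N=√(2·24·24·2)=48.000000
Admissible k: 2..4 (factorial args all ≥0)
  k=2: (−1)^0·48.0000/(8)·0.9048^4·0.4258^2 = +0.729225
  k=3: (−1)^1·48.0000/(6)·0.9048^2·0.4258^4 = -0.215383
  k=4: (−1)^2·48.0000/(48)·0.9048^0·0.4258^6 = +0.005964
d^3_{-1,1}(0.8798) = +0.729225 -0.215383 +0.005964 = +0.519806

d=0.5198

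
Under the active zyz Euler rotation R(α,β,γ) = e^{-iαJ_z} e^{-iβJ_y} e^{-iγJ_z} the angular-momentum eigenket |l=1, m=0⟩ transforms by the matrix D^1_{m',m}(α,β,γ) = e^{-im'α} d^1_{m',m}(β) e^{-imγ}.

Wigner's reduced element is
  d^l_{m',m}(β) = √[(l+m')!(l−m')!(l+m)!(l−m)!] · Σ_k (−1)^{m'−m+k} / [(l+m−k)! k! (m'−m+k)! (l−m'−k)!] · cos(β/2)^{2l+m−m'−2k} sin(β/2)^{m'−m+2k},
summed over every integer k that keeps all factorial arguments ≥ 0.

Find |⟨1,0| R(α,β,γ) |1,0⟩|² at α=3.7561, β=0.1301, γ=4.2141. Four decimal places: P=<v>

P=0.9832

D^1_{0,0}(3.7561,0.1301,4.2141) = e^{-i·0·3.7561}·d^1_{0,0}(0.1301)·e^{-i·0·4.2141}. Compute d first:
Half-angle: c=0.997885, s=0.065004. N=√(1·1·1·1)=1.000000
Admissible k: 0..1 (factorial args all ≥0)
  k=0: (−1)^0·1.0000/(1)·0.9979^2·0.0650^0 = +0.995774
  k=1: (−1)^1·1.0000/(1)·0.9979^0·0.0650^2 = -0.004226
d^1_{0,0}(0.1301) = +0.995774 -0.004226 = +0.991549
|D^1_{0,0}|² = |d^1_{0,0}(β)|² = (+0.991549)² = 0.983169 (the z-rotation phases have unit modulus)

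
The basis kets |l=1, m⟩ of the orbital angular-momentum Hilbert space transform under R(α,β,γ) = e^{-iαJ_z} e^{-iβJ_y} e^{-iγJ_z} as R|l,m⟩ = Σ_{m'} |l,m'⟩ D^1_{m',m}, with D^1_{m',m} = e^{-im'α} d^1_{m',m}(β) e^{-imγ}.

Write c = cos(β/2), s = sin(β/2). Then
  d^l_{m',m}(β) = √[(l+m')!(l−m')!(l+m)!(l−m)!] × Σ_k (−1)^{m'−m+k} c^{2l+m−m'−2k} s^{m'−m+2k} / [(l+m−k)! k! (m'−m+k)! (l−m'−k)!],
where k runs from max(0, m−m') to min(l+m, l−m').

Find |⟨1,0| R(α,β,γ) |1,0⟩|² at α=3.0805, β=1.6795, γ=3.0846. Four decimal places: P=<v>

P=0.0118

First d^1_{0,0}(β=1.6795), then the phase factors e^{-i(0)α} and e^{-i(0)γ}:
Half-angle: c=0.667649, s=0.744476. N=√(1·1·1·1)=1.000000
Admissible k: 0..1 (factorial args all ≥0)
  k=0: (−1)^0·1.0000/(1)·0.6676^2·0.7445^0 = +0.445755
  k=1: (−1)^1·1.0000/(1)·0.6676^0·0.7445^2 = -0.554245
d^1_{0,0}(1.6795) = +0.445755 -0.554245 = -0.108490
|D^1_{0,0}|² = |d^1_{0,0}(β)|² = (-0.108490)² = 0.011770 (the z-rotation phases have unit modulus)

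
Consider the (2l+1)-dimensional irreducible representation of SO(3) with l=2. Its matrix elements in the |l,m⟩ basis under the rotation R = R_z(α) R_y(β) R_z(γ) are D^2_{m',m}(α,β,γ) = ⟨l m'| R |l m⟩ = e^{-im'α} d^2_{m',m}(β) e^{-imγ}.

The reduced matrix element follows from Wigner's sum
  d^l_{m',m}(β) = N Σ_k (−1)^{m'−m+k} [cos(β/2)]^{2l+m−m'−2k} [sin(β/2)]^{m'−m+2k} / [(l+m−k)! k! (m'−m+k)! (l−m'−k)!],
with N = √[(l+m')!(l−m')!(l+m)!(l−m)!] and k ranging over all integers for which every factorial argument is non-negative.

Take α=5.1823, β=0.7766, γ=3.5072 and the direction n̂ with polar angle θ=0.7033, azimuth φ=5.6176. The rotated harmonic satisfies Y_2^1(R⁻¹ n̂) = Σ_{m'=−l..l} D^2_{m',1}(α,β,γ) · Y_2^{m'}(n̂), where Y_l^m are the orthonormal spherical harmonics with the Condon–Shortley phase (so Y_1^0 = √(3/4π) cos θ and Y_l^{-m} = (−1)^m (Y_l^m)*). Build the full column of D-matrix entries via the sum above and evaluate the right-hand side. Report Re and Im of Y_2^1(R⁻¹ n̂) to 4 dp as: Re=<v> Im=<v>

Re=-0.0082 Im=0.2186

Need the full column D^2_{m',1} for m'=−2..2 at α=5.1823, β=0.7766, γ=3.5072.
cos(β/2)=0.925554, sin(β/2)=0.378616
d^2_{-2,1}: single k=3 term ⇒ +0.100468;  D = +0.084355+0.054572i
d^2_{-1,1}: k∈[2..3] ⇒ +0.368402 -0.020549 = +0.347853;  D = -0.036217+0.345962i
d^2_{0,1}: k∈[1..2] ⇒ +0.735325 -0.123047 = +0.612278;  D = -0.571810+0.218899i
d^2_{1,1}: k∈[0..1] ⇒ +0.733850 -0.368402 = +0.365448;  D = -0.271032-0.245140i
d^2_{2,1}: single k=0 term ⇒ -0.600390;  D = -0.157460+0.579375i
Y_2^{m'}(θ=0.7033,φ=5.6176) and Σ D·Y over m':
  (+0.0844+0.0546i)·(+0.0383+0.1570i)  (-0.0362+0.3460i)·(+0.2997+0.2353i)  (-0.5718+0.2189i)·(+0.2350+0.0000i)  (-0.2710-0.2451i)·(-0.2997+0.2353i)  (-0.1575+0.5794i)·(+0.0383-0.1570i)
Y_2^1(R⁻¹ n̂) = -0.008168+0.218583i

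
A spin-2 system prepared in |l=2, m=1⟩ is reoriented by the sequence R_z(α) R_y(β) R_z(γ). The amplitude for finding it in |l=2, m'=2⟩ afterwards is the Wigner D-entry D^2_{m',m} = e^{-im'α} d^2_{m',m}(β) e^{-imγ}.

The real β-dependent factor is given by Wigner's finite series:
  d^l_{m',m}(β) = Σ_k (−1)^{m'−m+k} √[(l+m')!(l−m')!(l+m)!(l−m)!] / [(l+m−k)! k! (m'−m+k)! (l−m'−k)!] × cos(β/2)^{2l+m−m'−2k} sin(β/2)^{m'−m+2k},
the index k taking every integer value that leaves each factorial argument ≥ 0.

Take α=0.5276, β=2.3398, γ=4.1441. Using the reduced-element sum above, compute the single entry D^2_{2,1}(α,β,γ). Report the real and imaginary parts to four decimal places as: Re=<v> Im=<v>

Re=-0.0512 Im=-0.0967

Split into d^2_{2,1}(β=2.3398) × two z-phases.
c=cos(2.3398/2)=0.390244, s=sin(2.3398/2)=0.920712; N=√[24·1·6·1]=12.000000
k∈{0} keeps every argument non-negative
  k=0: (−1)^1·12.0000/(6)·0.3902^3·0.9207^1 = -0.109436
d^2_{2,1}(2.3398) = -0.109436
Phases: e^{-i·(2)·0.5276}=+0.493054-0.869999i, e^{-i·(1)·4.1441}=-0.538191+0.842823i ⇒ D=-0.051205-0.096718i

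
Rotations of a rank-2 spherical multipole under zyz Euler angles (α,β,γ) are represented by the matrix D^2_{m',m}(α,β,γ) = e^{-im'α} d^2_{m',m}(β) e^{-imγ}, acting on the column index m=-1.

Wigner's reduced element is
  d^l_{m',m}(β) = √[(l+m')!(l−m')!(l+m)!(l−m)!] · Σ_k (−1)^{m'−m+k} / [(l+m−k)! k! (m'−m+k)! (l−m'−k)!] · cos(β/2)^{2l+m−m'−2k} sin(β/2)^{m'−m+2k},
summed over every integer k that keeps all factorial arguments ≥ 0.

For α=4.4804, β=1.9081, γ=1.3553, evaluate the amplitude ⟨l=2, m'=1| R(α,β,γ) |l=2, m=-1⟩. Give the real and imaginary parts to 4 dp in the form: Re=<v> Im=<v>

Re=-0.2250 Im=-0.0037

Split into d^2_{1,-1}(β=1.9081) × two z-phases.
Half-angle: c=0.578384, s=0.815765. N=√(6·1·1·6)=6.000000
The bounds max(0,m−m')=0 and min(l+m,l−m')=1 give 2 terms
  k=0: (−1)^2·6.0000/(2)·0.5784^2·0.8158^2 = +0.667857
  k=1: (−1)^3·6.0000/(6)·0.5784^0·0.8158^4 = -0.442853
d^2_{1,-1}(1.9081) = +0.667857 -0.442853 = +0.225004
Phases: e^{-i·(1)·4.4804}=-0.229914+0.973211i, e^{-i·(-1)·1.3553}=+0.213832+0.976870i ⇒ D=-0.224974-0.003711i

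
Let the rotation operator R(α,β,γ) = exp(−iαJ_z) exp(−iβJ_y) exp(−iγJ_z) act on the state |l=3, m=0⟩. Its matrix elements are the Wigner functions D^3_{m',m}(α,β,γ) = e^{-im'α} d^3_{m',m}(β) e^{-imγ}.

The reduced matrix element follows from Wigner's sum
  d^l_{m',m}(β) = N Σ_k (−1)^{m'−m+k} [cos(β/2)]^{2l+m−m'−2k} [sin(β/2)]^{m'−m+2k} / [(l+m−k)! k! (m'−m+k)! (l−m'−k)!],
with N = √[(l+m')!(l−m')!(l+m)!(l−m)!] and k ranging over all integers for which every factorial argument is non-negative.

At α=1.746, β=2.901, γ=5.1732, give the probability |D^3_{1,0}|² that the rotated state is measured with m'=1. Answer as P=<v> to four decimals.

P=0.1470

D^3_{1,0}(1.746,2.901,5.1732) = e^{-i·1·1.746}·d^3_{1,0}(2.901)·e^{-i·0·5.1732}. Compute d first:
With c≡cos(β/2)=0.120006 and s≡sin(β/2)=0.992773, N=[24·2·6·6]^{1/2}=41.569219
Admissible k: 0..2 (factorial args all ≥0)
  k=0: (−1)^1·41.5692/(12)·0.1200^5·0.9928^1 = -0.000086
  k=1: (−1)^2·41.5692/(4)·0.1200^3·0.9928^3 = +0.017574
  k=2: (−1)^3·41.5692/(12)·0.1200^1·0.9928^5 = -0.400908
d^3_{1,0}(2.901) = -0.000086 +0.017574 -0.400908 = -0.383420
|D^3_{1,0}|² = |d^3_{1,0}(β)|² = (-0.383420)² = 0.147011 (the z-rotation phases have unit modulus)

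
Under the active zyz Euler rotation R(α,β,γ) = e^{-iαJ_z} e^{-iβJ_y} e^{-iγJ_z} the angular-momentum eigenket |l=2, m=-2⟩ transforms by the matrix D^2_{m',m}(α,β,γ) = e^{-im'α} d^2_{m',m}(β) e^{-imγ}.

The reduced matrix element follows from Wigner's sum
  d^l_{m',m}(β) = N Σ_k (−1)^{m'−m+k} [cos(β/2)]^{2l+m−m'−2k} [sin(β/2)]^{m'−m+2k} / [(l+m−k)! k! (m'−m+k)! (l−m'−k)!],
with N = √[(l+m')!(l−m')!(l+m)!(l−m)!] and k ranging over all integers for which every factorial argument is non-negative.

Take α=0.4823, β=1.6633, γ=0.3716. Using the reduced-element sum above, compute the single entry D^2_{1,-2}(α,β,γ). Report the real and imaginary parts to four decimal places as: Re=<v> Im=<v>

Split into d^2_{1,-2}(β=1.6633) × two z-phases.
With c≡cos(β/2)=0.673657 and s≡sin(β/2)=0.739044, N=[6·1·1·24]^{1/2}=12.000000
k∈{0} keeps every argument non-negative
  k=0: (−1)^3·12.0000/(6)·0.6737^1·0.7390^3 = -0.543851
d^2_{1,-2}(1.6633) = -0.543851
D = (+0.885930-0.463818i)·(-0.543851)·(+0.736307+0.676648i) = -0.525446-0.140286i

Re=-0.5254 Im=-0.1403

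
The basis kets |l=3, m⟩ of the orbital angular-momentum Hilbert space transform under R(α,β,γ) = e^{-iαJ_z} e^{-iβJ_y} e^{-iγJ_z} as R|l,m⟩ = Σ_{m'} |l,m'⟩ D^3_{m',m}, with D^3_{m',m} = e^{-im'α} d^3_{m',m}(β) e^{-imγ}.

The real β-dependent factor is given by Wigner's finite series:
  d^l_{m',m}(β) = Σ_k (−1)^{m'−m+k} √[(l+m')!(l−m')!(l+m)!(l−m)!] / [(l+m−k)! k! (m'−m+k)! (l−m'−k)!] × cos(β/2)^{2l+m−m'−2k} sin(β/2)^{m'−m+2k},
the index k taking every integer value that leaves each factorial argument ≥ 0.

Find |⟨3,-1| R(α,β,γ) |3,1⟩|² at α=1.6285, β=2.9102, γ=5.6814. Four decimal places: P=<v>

First d^3_{-1,1}(β=2.9102), then the phase factors e^{-i(-1)α} and e^{-i(1)γ}:
Half-angle: c=0.115438, s=0.993315. N=√(2·24·24·2)=48.000000
Admissible k: 2..4 (factorial args all ≥0)
  k=2: (−1)^0·48.0000/(8)·0.1154^4·0.9933^2 = +0.001051
  k=3: (−1)^1·48.0000/(6)·0.1154^2·0.9933^4 = -0.103786
  k=4: (−1)^2·48.0000/(48)·0.1154^0·0.9933^6 = +0.960552
d^3_{-1,1}(2.9102) = +0.001051 -0.103786 +0.960552 = +0.857818
|D^3_{-1,1}|² = |d^3_{-1,1}(β)|² = (+0.857818)² = 0.735851 (the z-rotation phases have unit modulus)

P=0.7359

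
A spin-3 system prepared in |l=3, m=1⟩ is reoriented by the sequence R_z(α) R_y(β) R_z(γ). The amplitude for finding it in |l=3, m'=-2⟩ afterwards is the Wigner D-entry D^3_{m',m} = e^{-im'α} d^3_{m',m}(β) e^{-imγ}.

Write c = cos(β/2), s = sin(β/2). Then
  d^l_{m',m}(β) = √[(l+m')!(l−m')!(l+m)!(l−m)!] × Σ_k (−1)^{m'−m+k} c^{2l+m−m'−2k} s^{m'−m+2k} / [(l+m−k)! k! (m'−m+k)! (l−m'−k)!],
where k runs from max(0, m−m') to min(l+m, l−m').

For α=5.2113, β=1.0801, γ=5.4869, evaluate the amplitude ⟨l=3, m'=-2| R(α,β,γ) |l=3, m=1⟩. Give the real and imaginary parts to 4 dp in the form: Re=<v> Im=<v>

Split into d^3_{-2,1}(β=1.0801) × two z-phases.
c=cos(1.0801/2)=0.857683, s=sin(1.0801/2)=0.514179; N=√[1·120·24·2]=75.894664
k: max(0,(1)−(-2))=3 … min(3+(1),3−(-2))=4
  k=3: (−1)^0·75.8947/(12)·0.8577^3·0.5142^3 = +0.542442
  k=4: (−1)^1·75.8947/(24)·0.8577^1·0.5142^5 = -0.097476
d^3_{-2,1}(1.0801) = +0.542442 -0.097476 = +0.444966
D = (-0.542134-0.840292i)·(+0.444966)·(+0.699367+0.714763i) = +0.098542-0.433917i

Re=0.0985 Im=-0.4339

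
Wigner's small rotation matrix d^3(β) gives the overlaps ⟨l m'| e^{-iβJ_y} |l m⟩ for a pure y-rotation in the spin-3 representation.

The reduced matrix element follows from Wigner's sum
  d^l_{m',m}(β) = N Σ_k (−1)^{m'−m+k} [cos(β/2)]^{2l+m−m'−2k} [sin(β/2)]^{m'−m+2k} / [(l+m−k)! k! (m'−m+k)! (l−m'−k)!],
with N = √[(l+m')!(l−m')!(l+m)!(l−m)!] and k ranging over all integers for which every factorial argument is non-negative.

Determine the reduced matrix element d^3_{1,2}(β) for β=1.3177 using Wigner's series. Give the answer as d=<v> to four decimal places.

d=-0.1191

d^3_{1,2}(β=1.3177) via Wigner's sum:
Half-angle: c=0.790697, s=0.612208. N=√(24·2·120·1)=75.894664
The bounds max(0,m−m')=1 and min(l+m,l−m')=2 give 2 terms
  k=1: (−1)^0·75.8947/(24)·0.7907^5·0.6122^1 = +0.598341
  k=2: (−1)^1·75.8947/(12)·0.7907^3·0.6122^3 = -0.717393
d^3_{1,2}(1.3177) = +0.598341 -0.717393 = -0.119051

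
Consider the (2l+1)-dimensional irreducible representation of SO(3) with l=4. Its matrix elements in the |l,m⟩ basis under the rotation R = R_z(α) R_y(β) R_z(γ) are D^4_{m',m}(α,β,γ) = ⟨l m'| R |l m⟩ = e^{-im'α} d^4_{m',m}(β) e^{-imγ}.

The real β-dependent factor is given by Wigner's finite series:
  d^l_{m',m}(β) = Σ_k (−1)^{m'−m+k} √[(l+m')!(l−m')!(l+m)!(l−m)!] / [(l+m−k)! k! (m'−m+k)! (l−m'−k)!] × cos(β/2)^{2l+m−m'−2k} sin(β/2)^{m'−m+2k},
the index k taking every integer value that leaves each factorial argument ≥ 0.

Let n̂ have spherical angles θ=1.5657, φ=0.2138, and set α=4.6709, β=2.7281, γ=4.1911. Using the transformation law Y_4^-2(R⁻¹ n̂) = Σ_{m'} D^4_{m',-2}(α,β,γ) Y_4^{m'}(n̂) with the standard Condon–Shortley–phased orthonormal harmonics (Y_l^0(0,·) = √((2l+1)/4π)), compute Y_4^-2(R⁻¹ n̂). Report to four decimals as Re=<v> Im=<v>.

Need the full column D^4_{m',-2} for m'=−4..4 at α=4.6709, β=2.7281, γ=4.1911.
cos(β/2)=0.205277, sin(β/2)=0.978704
d^4_{-4,-2}: single k=2 term ⇒ +0.000379;  D = -0.000134+0.000355i
d^4_{-3,-2}: k∈[1..2] ⇒ +0.000056 -0.003836 = -0.003779;  D = +0.003475+0.001485i
d^4_{-2,-2}: k∈[0..2] ⇒ +0.000003 -0.000860 +0.024437 = +0.023580;  D = +0.010156-0.021282i
d^4_{-1,-2}: k∈[0..2] ⇒ -0.000064 +0.007249 -0.109848 = -0.102663;  D = -0.090740-0.048019i
d^4_{0,-2}: k∈[0..2] ⇒ +0.000680 -0.041215 +0.351324 = +0.310790;  D = -0.156636+0.268431i
d^4_{1,-2}: k∈[0..2] ⇒ -0.004832 +0.164771 -0.749092 = -0.589153;  D = +0.496102+0.317781i
d^4_{2,-2}: k∈[0..2] ⇒ +0.024437 -0.444394 +0.841804 = +0.421847;  D = +0.242076-0.345477i
d^4_{3,-2}: k∈[0..1] ⇒ -0.087189 +0.660637 = +0.573448;  D = +0.455579+0.348268i
d^4_{4,-2}: single k=0 term ⇒ +0.195959;  D = -0.125365+0.150611i
Y_4^{m'}(θ=1.5657,φ=0.2138) and Σ D·Y over m':
  (-0.0001+0.0004i)·(+0.2903-0.3340i)  (+0.0035+0.0015i)·(+0.0051-0.0038i)  (+0.0102-0.0213i)·(-0.3043+0.1387i)  (-0.0907-0.0480i)·(-0.0071+0.0015i)  (-0.1566+0.2684i)·(+0.3173+0.0000i)  (+0.4961+0.3178i)·(+0.0071+0.0015i)  (+0.2421-0.3455i)·(-0.3043-0.1387i)  (+0.4556+0.3483i)·(-0.0051-0.0038i)  (-0.1254+0.1506i)·(+0.2903+0.3340i)
Y_4^-2(R⁻¹ n̂) = -0.255282+0.166308i

Re=-0.2553 Im=0.1663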